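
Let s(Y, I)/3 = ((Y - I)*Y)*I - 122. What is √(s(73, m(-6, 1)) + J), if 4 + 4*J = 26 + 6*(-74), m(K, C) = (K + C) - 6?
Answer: I*√811310/2 ≈ 450.36*I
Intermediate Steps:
m(K, C) = -6 + C + K (m(K, C) = (C + K) - 6 = -6 + C + K)
J = -211/2 (J = -1 + (26 + 6*(-74))/4 = -1 + (26 - 444)/4 = -1 + (¼)*(-418) = -1 - 209/2 = -211/2 ≈ -105.50)
s(Y, I) = -366 + 3*I*Y*(Y - I) (s(Y, I) = 3*(((Y - I)*Y)*I - 122) = 3*((Y*(Y - I))*I - 122) = 3*(I*Y*(Y - I) - 122) = 3*(-122 + I*Y*(Y - I)) = -366 + 3*I*Y*(Y - I))
√(s(73, m(-6, 1)) + J) = √((-366 - 3*73*(-6 + 1 - 6)² + 3*(-6 + 1 - 6)*73²) - 211/2) = √((-366 - 3*73*(-11)² + 3*(-11)*5329) - 211/2) = √((-366 - 3*73*121 - 175857) - 211/2) = √((-366 - 26499 - 175857) - 211/2) = √(-202722 - 211/2) = √(-405655/2) = I*√811310/2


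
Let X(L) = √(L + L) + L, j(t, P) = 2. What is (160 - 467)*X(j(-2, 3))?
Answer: -1228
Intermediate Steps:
X(L) = L + √2*√L (X(L) = √(2*L) + L = √2*√L + L = L + √2*√L)
(160 - 467)*X(j(-2, 3)) = (160 - 467)*(2 + √2*√2) = -307*(2 + 2) = -307*4 = -1228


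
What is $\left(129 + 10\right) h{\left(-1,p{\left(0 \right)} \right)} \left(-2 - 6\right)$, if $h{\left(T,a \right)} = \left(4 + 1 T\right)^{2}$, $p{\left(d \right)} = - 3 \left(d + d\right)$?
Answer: $-10008$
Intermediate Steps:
$p{\left(d \right)} = - 6 d$ ($p{\left(d \right)} = - 3 \cdot 2 d = - 6 d$)
$h{\left(T,a \right)} = \left(4 + T\right)^{2}$
$\left(129 + 10\right) h{\left(-1,p{\left(0 \right)} \right)} \left(-2 - 6\right) = \left(129 + 10\right) \left(4 - 1\right)^{2} \left(-2 - 6\right) = 139 \cdot 3^{2} \left(-8\right) = 139 \cdot 9 \left(-8\right) = 139 \left(-72\right) = -10008$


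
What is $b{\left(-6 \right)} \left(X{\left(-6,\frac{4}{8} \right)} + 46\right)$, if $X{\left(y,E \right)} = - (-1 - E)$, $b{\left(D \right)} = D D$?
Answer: $1710$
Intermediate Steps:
$b{\left(D \right)} = D^{2}$
$X{\left(y,E \right)} = 1 + E$
$b{\left(-6 \right)} \left(X{\left(-6,\frac{4}{8} \right)} + 46\right) = \left(-6\right)^{2} \left(\left(1 + \frac{4}{8}\right) + 46\right) = 36 \left(\left(1 + 4 \cdot \frac{1}{8}\right) + 46\right) = 36 \left(\left(1 + \frac{1}{2}\right) + 46\right) = 36 \left(\frac{3}{2} + 46\right) = 36 \cdot \frac{95}{2} = 1710$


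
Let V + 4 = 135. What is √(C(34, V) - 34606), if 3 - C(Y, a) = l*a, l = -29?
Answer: 2*I*√7701 ≈ 175.51*I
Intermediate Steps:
V = 131 (V = -4 + 135 = 131)
C(Y, a) = 3 + 29*a (C(Y, a) = 3 - (-29)*a = 3 + 29*a)
√(C(34, V) - 34606) = √((3 + 29*131) - 34606) = √((3 + 3799) - 34606) = √(3802 - 34606) = √(-30804) = 2*I*√7701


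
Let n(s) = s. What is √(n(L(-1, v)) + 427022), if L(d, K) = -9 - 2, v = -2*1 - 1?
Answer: √427011 ≈ 653.46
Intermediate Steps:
v = -3 (v = -2 - 1 = -3)
L(d, K) = -11
√(n(L(-1, v)) + 427022) = √(-11 + 427022) = √427011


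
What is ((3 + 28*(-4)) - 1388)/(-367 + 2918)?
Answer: -1497/2551 ≈ -0.58683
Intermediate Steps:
((3 + 28*(-4)) - 1388)/(-367 + 2918) = ((3 - 112) - 1388)/2551 = (-109 - 1388)*(1/2551) = -1497*1/2551 = -1497/2551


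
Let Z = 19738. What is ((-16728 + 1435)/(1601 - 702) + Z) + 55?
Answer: 17778614/899 ≈ 19776.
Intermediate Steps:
((-16728 + 1435)/(1601 - 702) + Z) + 55 = ((-16728 + 1435)/(1601 - 702) + 19738) + 55 = (-15293/899 + 19738) + 55 = 17729169/899 + 55 = 17778614/899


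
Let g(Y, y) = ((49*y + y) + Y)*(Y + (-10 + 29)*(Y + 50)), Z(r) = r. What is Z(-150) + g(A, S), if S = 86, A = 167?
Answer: 19163280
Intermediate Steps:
g(Y, y) = (950 + 20*Y)*(Y + 50*y) (g(Y, y) = (50*y + Y)*(Y + 19*(50 + Y)) = (Y + 50*y)*(Y + (950 + 19*Y)) = (Y + 50*y)*(950 + 20*Y) = (950 + 20*Y)*(Y + 50*y))
Z(-150) + g(A, S) = -150 + (20*167² + 950*167 + 47500*86 + 1000*167*86) = -150 + (20*27889 + 158650 + 4085000 + 14362000) = -150 + (557780 + 158650 + 4085000 + 14362000) = -150 + 19163430 = 19163280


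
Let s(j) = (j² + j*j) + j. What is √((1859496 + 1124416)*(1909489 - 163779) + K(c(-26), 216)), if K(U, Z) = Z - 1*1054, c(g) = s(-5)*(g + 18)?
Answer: 13*√30822751578 ≈ 2.2823e+6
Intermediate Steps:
s(j) = j + 2*j² (s(j) = (j² + j²) + j = 2*j² + j = j + 2*j²)
c(g) = 810 + 45*g (c(g) = (-5*(1 + 2*(-5)))*(g + 18) = (-5*(1 - 10))*(18 + g) = (-5*(-9))*(18 + g) = 45*(18 + g) = 810 + 45*g)
K(U, Z) = -1054 + Z (K(U, Z) = Z - 1054 = -1054 + Z)
√((1859496 + 1124416)*(1909489 - 163779) + K(c(-26), 216)) = √((1859496 + 1124416)*(1909489 - 163779) + (-1054 + 216)) = √(2983912*1745710 - 838) = √(5209045017520 - 838) = √5209045016682 = 13*√30822751578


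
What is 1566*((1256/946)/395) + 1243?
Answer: 233219353/186835 ≈ 1248.3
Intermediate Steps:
1566*((1256/946)/395) + 1243 = 1566*((1256*(1/946))*(1/395)) + 1243 = 1566*((628/473)*(1/395)) + 1243 = 1566*(628/186835) + 1243 = 983448/186835 + 1243 = 233219353/186835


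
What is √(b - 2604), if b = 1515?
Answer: 33*I ≈ 33.0*I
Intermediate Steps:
√(b - 2604) = √(1515 - 2604) = √(-1089) = 33*I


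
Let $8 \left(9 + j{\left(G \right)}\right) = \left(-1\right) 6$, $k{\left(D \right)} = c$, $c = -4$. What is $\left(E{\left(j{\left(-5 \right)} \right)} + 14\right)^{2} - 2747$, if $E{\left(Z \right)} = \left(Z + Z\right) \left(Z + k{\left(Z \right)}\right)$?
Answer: $\frac{4918241}{64} \approx 76848.0$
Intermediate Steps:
$k{\left(D \right)} = -4$
$j{\left(G \right)} = - \frac{39}{4}$ ($j{\left(G \right)} = -9 + \frac{\left(-1\right) 6}{8} = -9 + \frac{1}{8} \left(-6\right) = -9 - \frac{3}{4} = - \frac{39}{4}$)
$E{\left(Z \right)} = 2 Z \left(-4 + Z\right)$ ($E{\left(Z \right)} = \left(Z + Z\right) \left(Z - 4\right) = 2 Z \left(-4 + Z\right)$)
$\left(E{\left(j{\left(-5 \right)} \right)} + 14\right)^{2} - 2747 = \left(2 \left(- \frac{39}{4}\right) \left(-4 - \frac{39}{4}\right) + 14\right)^{2} - 2747 = \left(2 \left(- \frac{39}{4}\right) \left(- \frac{55}{4}\right) + 14\right)^{2} - 2747 = \left(\frac{2145}{8} + 14\right)^{2} - 2747 = \left(\frac{2257}{8}\right)^{2} - 2747 = \frac{5094049}{64} - 2747 = \frac{4918241}{64}$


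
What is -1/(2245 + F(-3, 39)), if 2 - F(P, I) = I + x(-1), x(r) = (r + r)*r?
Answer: -1/2206 ≈ -0.00045331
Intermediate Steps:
x(r) = 2*r² (x(r) = (2*r)*r = 2*r²)
F(P, I) = -I (F(P, I) = 2 - (I + 2*(-1)²) = 2 - (I + 2*1) = 2 - (I + 2) = 2 - (2 + I) = 2 + (-2 - I) = -I)
-1/(2245 + F(-3, 39)) = -1/(2245 - 1*39) = -1/(2245 - 39) = -1/2206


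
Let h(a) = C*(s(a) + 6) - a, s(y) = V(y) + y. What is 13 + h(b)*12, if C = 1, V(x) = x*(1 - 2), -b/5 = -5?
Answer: -215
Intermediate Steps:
b = 25 (b = -5*(-5) = 25)
V(x) = -x (V(x) = x*(-1) = -x)
s(y) = 0 (s(y) = -y + y = 0)
h(a) = 6 - a (h(a) = 1*(0 + 6) - a = 1*6 - a = 6 - a)
13 + h(b)*12 = 13 + (6 - 1*25)*12 = 13 + (6 - 25)*12 = 13 - 19*12 = 13 - 228 = -215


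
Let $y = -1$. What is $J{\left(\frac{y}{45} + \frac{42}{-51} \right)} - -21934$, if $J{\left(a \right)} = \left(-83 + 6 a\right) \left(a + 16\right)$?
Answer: $\frac{4018407863}{195075} \approx 20599.0$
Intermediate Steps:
$J{\left(a \right)} = \left(-83 + 6 a\right) \left(16 + a\right)$
$J{\left(\frac{y}{45} + \frac{42}{-51} \right)} - -21934 = \left(-1328 + 6 \left(- \frac{1}{45} + \frac{42}{-51}\right)^{2} + 13 \left(- \frac{1}{45} + \frac{42}{-51}\right)\right) - -21934 = \left(-1328 + 6 \left(\left(-1\right) \frac{1}{45} + 42 \left(- \frac{1}{51}\right)\right)^{2} + 13 \left(\left(-1\right) \frac{1}{45} + 42 \left(- \frac{1}{51}\right)\right)\right) + 21934 = \left(-1328 + 6 \left(- \frac{1}{45} - \frac{14}{17}\right)^{2} + 13 \left(- \frac{1}{45} - \frac{14}{17}\right)\right) + 21934 = \left(-1328 + 6 \left(- \frac{647}{765}\right)^{2} + 13 \left(- \frac{647}{765}\right)\right) + 21934 = \left(-1328 + 6 \cdot \frac{418609}{585225} - \frac{8411}{765}\right) + 21934 = \left(-1328 + \frac{837218}{195075} - \frac{8411}{765}\right) + 21934 = - \frac{260367187}{195075} + 21934 = \frac{4018407863}{195075}$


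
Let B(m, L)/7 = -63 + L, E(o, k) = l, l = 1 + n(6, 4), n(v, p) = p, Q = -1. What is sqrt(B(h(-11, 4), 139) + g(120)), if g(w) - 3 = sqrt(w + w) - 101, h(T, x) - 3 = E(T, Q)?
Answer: sqrt(434 + 4*sqrt(15)) ≈ 21.201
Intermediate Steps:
l = 5 (l = 1 + 4 = 5)
E(o, k) = 5
h(T, x) = 8 (h(T, x) = 3 + 5 = 8)
g(w) = -98 + sqrt(2)*sqrt(w) (g(w) = 3 + (sqrt(w + w) - 101) = 3 + (sqrt(2*w) - 101) = 3 + (sqrt(2)*sqrt(w) - 101) = 3 + (-101 + sqrt(2)*sqrt(w)) = -98 + sqrt(2)*sqrt(w))
B(m, L) = -441 + 7*L (B(m, L) = 7*(-63 + L) = -441 + 7*L)
sqrt(B(h(-11, 4), 139) + g(120)) = sqrt((-441 + 7*139) + (-98 + sqrt(2)*sqrt(120))) = sqrt((-441 + 973) + (-98 + sqrt(2)*(2*sqrt(30)))) = sqrt(532 + (-98 + 4*sqrt(15))) = sqrt(434 + 4*sqrt(15))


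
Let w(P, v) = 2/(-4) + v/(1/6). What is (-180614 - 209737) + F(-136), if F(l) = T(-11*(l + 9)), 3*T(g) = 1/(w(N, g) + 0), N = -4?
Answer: -19630361437/50289 ≈ -3.9035e+5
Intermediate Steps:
w(P, v) = -½ + 6*v (w(P, v) = 2*(-¼) + v/(⅙) = -½ + v*6 = -½ + 6*v)
T(g) = 1/(3*(-½ + 6*g)) (T(g) = 1/(3*((-½ + 6*g) + 0)) = 1/(3*(-½ + 6*g)))
F(l) = 2/(3*(-1189 - 132*l)) (F(l) = 2/(3*(-1 + 12*(-11*(l + 9)))) = 2/(3*(-1 + 12*(-11*(9 + l)))) = 2/(3*(-1 + 12*(-99 - 11*l))) = 2/(3*(-1 + (-1188 - 132*l))) = 2/(3*(-1189 - 132*l)))
(-180614 - 209737) + F(-136) = (-180614 - 209737) - 2/(3567 + 396*(-136)) = -390351 - 2/(3567 - 53856) = -390351 - 2/(-50289) = -390351 - 2*(-1/50289) = -390351 + 2/50289 = -19630361437/50289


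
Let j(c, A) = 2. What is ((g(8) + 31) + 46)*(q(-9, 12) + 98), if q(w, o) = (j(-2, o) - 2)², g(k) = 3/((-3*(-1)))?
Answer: 7644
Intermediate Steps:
g(k) = 1 (g(k) = 3/3 = 3*(⅓) = 1)
q(w, o) = 0 (q(w, o) = (2 - 2)² = 0² = 0)
((g(8) + 31) + 46)*(q(-9, 12) + 98) = ((1 + 31) + 46)*(0 + 98) = (32 + 46)*98 = 78*98 = 7644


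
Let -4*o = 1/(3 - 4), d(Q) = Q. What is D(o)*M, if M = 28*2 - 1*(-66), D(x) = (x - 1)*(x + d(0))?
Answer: -183/8 ≈ -22.875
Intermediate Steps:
o = 1/4 (o = -1/(4*(3 - 4)) = -1/4/(-1) = -1/4*(-1) = 1/4 ≈ 0.25000)
D(x) = x*(-1 + x) (D(x) = (x - 1)*(x + 0) = (-1 + x)*x = x*(-1 + x))
M = 122 (M = 56 + 66 = 122)
D(o)*M = ((-1 + 1/4)/4)*122 = ((1/4)*(-3/4))*122 = -3/16*122 = -183/8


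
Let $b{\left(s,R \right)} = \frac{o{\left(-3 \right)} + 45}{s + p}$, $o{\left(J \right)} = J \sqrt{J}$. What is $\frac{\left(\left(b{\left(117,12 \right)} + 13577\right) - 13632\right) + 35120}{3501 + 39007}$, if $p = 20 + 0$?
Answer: $\frac{2401975}{2911798} - \frac{3 i \sqrt{3}}{5823596} \approx 0.82491 - 8.9226 \cdot 10^{-7} i$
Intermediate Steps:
$p = 20$
$o{\left(J \right)} = J^{\frac{3}{2}}$
$b{\left(s,R \right)} = \frac{45 - 3 i \sqrt{3}}{20 + s}$ ($b{\left(s,R \right)} = \frac{\left(-3\right)^{\frac{3}{2}} + 45}{s + 20} = \frac{- 3 i \sqrt{3} + 45}{20 + s} = \frac{45 - 3 i \sqrt{3}}{20 + s}$)
$\frac{\left(\left(b{\left(117,12 \right)} + 13577\right) - 13632\right) + 35120}{3501 + 39007} = \frac{\left(\left(\frac{3 \left(15 - i \sqrt{3}\right)}{20 + 117} + 13577\right) - 13632\right) + 35120}{3501 + 39007} = \frac{\left(\left(\frac{3 \left(15 - i \sqrt{3}\right)}{137} + 13577\right) - 13632\right) + 35120}{42508} = \left(\left(\left(3 \cdot \frac{1}{137} \left(15 - i \sqrt{3}\right) + 13577\right) - 13632\right) + 35120\right) \frac{1}{42508} = \left(\left(\left(\left(\frac{45}{137} - \frac{3 i \sqrt{3}}{137}\right) + 13577\right) - 13632\right) + 35120\right) \frac{1}{42508} = \left(\left(\left(\frac{1860094}{137} - \frac{3 i \sqrt{3}}{137}\right) - 13632\right) + 35120\right) \frac{1}{42508} = \left(\left(- \frac{7490}{137} - \frac{3 i \sqrt{3}}{137}\right) + 35120\right) \frac{1}{42508} = \left(\frac{4803950}{137} - \frac{3 i \sqrt{3}}{137}\right) \frac{1}{42508} = \frac{2401975}{2911798} - \frac{3 i \sqrt{3}}{5823596}$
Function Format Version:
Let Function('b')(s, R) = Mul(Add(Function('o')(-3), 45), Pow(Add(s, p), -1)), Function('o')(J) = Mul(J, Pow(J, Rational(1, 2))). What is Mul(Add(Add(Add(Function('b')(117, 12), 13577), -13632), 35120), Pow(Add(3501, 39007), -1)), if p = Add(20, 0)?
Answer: Add(Rational(2401975, 2911798), Mul(Rational(-3, 5823596), I, Pow(3, Rational(1, 2)))) ≈ Add(0.82491, Mul(-8.9226e-7, I))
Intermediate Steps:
p = 20
Function('o')(J) = Pow(J, Rational(3, 2))
Function('b')(s, R) = Mul(Pow(Add(20, s), -1), Add(45, Mul(-3, I, Pow(3, Rational(1, 2))))) (Function('b')(s, R) = Mul(Add(Pow(-3, Rational(3, 2)), 45), Pow(Add(s, 20), -1)) = Mul(Add(Mul(-3, I, Pow(3, Rational(1, 2))), 45), Pow(Add(20, s), -1)) = Mul(Add(45, Mul(-3, I, Pow(3, Rational(1, 2)))), Pow(Add(20, s), -1)) = Mul(Pow(Add(20, s), -1), Add(45, Mul(-3, I, Pow(3, Rational(1, 2))))))
Mul(Add(Add(Add(Function('b')(117, 12), 13577), -13632), 35120), Pow(Add(3501, 39007), -1)) = Mul(Add(Add(Add(Mul(3, Pow(Add(20, 117), -1), Add(15, Mul(-1, I, Pow(3, Rational(1, 2))))), 13577), -13632), 35120), Pow(Add(3501, 39007), -1)) = Mul(Add(Add(Add(Mul(3, Pow(137, -1), Add(15, Mul(-1, I, Pow(3, Rational(1, 2))))), 13577), -13632), 35120), Pow(42508, -1)) = Mul(Add(Add(Add(Mul(3, Rational(1, 137), Add(15, Mul(-1, I, Pow(3, Rational(1, 2))))), 13577), -13632), 35120), Rational(1, 42508)) = Mul(Add(Add(Add(Add(Rational(45, 137), Mul(Rational(-3, 137), I, Pow(3, Rational(1, 2)))), 13577), -13632), 35120), Rational(1, 42508)) = Mul(Add(Add(Add(Rational(1860094, 137), Mul(Rational(-3, 137), I, Pow(3, Rational(1, 2)))), -13632), 35120), Rational(1, 42508)) = Mul(Add(Add(Rational(-7490, 137), Mul(Rational(-3, 137), I, Pow(3, Rational(1, 2)))), 35120), Rational(1, 42508)) = Mul(Add(Rational(4803950, 137), Mul(Rational(-3, 137), I, Pow(3, Rational(1, 2)))), Rational(1, 42508)) = Add(Rational(2401975, 2911798), Mul(Rational(-3, 5823596), I, Pow(3, Rational(1, 2))))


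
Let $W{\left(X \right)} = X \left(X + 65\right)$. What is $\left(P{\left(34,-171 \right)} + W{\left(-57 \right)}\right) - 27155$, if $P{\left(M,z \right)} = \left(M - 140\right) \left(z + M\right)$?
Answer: $-13089$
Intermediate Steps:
$W{\left(X \right)} = X \left(65 + X\right)$
$P{\left(M,z \right)} = \left(-140 + M\right) \left(M + z\right)$
$\left(P{\left(34,-171 \right)} + W{\left(-57 \right)}\right) - 27155 = \left(\left(34^{2} - 4760 - -23940 + 34 \left(-171\right)\right) - 57 \left(65 - 57\right)\right) - 27155 = \left(\left(1156 - 4760 + 23940 - 5814\right) - 456\right) - 27155 = \left(14522 - 456\right) - 27155 = 14066 - 27155 = -13089$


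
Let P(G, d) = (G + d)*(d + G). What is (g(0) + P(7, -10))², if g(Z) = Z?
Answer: 81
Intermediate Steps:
P(G, d) = (G + d)² (P(G, d) = (G + d)*(G + d) = (G + d)²)
(g(0) + P(7, -10))² = (0 + (7 - 10)²)² = (0 + (-3)²)² = (0 + 9)² = 9² = 81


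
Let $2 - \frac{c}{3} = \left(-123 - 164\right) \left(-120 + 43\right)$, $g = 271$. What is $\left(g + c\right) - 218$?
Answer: $-66238$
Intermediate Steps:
$c = -66291$ ($c = 6 - 3 \left(-123 - 164\right) \left(-120 + 43\right) = 6 - 3 \left(\left(-287\right) \left(-77\right)\right) = 6 - 66297 = -66291$)
$\left(g + c\right) - 218 = \left(271 - 66291\right) - 218 = -66020 - 218 = -66238$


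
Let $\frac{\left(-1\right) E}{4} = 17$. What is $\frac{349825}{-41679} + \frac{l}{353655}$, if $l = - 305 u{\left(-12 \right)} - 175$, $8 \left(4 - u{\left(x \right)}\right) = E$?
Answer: $- \frac{189859855}{22590018} \approx -8.4046$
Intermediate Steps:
$E = -68$ ($E = \left(-4\right) 17 = -68$)
$u{\left(x \right)} = \frac{25}{2}$ ($u{\left(x \right)} = 4 - - \frac{17}{2} = 4 + \frac{17}{2} = \frac{25}{2}$)
$l = - \frac{7975}{2}$ ($l = \left(-305\right) \frac{25}{2} - 175 = - \frac{7625}{2} - 175 = - \frac{7975}{2} \approx -3987.5$)
$\frac{349825}{-41679} + \frac{l}{353655} = \frac{349825}{-41679} - \frac{7975}{2 \cdot 353655} = 349825 \left(- \frac{1}{41679}\right) - \frac{55}{4878} = - \frac{349825}{41679} - \frac{55}{4878} = - \frac{189859855}{22590018}$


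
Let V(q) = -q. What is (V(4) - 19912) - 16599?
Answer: -36515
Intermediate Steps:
(V(4) - 19912) - 16599 = (-1*4 - 19912) - 16599 = (-4 - 19912) - 16599 = -19916 - 16599 = -36515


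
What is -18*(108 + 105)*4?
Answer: -15336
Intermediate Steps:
-18*(108 + 105)*4 = -18*213*4 = -3834*4 = -15336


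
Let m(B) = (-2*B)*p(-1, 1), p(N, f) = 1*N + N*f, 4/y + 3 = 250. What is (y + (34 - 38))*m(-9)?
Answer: 35424/247 ≈ 143.42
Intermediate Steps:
y = 4/247 (y = 4/(-3 + 250) = 4/247 ≈ 0.016194)
p(N, f) = N + N*f
m(B) = 4*B (m(B) = (-2*B)*(-(1 + 1)) = (-2*B)*(-1*2) = -2*B*(-2) = 4*B)
(y + (34 - 38))*m(-9) = (4/247 + (34 - 38))*(4*(-9)) = (4/247 - 4)*(-36) = -984/247*(-36) = 35424/247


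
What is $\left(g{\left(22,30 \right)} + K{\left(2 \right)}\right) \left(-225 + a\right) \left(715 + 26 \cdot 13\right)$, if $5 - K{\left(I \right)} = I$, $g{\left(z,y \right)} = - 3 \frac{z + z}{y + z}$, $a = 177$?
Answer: $-23328$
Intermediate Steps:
$g{\left(z,y \right)} = - \frac{6 z}{y + z}$ ($g{\left(z,y \right)} = - 3 \frac{2 z}{y + z} = - \frac{6 z}{y + z}$)
$K{\left(I \right)} = 5 - I$
$\left(g{\left(22,30 \right)} + K{\left(2 \right)}\right) \left(-225 + a\right) \left(715 + 26 \cdot 13\right) = \left(\left(-6\right) 22 \frac{1}{30 + 22} + \left(5 - 2\right)\right) \left(-225 + 177\right) \left(715 + 26 \cdot 13\right) = \left(\left(-6\right) 22 \cdot \frac{1}{52} + \left(5 - 2\right)\right) \left(- 48 \left(715 + 338\right)\right) = \left(\left(-6\right) 22 \cdot \frac{1}{52} + 3\right) \left(\left(-48\right) 1053\right) = \left(- \frac{33}{13} + 3\right) \left(-50544\right) = \frac{6}{13} \left(-50544\right) = -23328$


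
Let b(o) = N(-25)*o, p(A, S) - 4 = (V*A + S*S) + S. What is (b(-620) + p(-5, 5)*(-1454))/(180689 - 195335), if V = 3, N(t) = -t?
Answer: 21563/7323 ≈ 2.9446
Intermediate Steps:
p(A, S) = 4 + S + S² + 3*A (p(A, S) = 4 + ((3*A + S*S) + S) = 4 + ((3*A + S²) + S) = 4 + ((S² + 3*A) + S) = 4 + (S + S² + 3*A) = 4 + S + S² + 3*A)
b(o) = 25*o (b(o) = (-1*(-25))*o = 25*o)
(b(-620) + p(-5, 5)*(-1454))/(180689 - 195335) = (25*(-620) + (4 + 5 + 5² + 3*(-5))*(-1454))/(180689 - 195335) = (-15500 + (4 + 5 + 25 - 15)*(-1454))/(-14646) = (-15500 + 19*(-1454))*(-1/14646) = (-15500 - 27626)*(-1/14646) = -43126*(-1/14646) = 21563/7323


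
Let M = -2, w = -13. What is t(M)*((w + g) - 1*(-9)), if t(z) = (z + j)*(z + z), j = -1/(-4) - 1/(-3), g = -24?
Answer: -476/3 ≈ -158.67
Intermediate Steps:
j = 7/12 (j = -1*(-¼) - 1*(-⅓) = ¼ + ⅓ = 7/12 ≈ 0.58333)
t(z) = 2*z*(7/12 + z) (t(z) = (z + 7/12)*(z + z) = (7/12 + z)*(2*z) = 2*z*(7/12 + z))
t(M)*((w + g) - 1*(-9)) = ((⅙)*(-2)*(7 + 12*(-2)))*((-13 - 24) - 1*(-9)) = ((⅙)*(-2)*(7 - 24))*(-37 + 9) = ((⅙)*(-2)*(-17))*(-28) = (17/3)*(-28) = -476/3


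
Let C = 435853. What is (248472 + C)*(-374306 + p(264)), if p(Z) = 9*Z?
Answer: -254520997250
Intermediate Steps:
(248472 + C)*(-374306 + p(264)) = (248472 + 435853)*(-374306 + 9*264) = 684325*(-374306 + 2376) = 684325*(-371930) = -254520997250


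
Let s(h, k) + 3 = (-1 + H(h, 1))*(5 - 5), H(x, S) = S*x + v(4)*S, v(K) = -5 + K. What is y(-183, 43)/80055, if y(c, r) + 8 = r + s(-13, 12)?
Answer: 32/80055 ≈ 0.00039973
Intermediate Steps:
H(x, S) = -S + S*x (H(x, S) = S*x + (-5 + 4)*S = S*x - S = -S + S*x)
s(h, k) = -3 (s(h, k) = -3 + (-1 + 1*(-1 + h))*(5 - 5) = -3 + (-1 + (-1 + h))*0 = -3 + (-2 + h)*0 = -3 + 0 = -3)
y(c, r) = -11 + r (y(c, r) = -8 + (r - 3) = -8 + (-3 + r) = -11 + r)
y(-183, 43)/80055 = (-11 + 43)/80055 = 32*(1/80055) = 32/80055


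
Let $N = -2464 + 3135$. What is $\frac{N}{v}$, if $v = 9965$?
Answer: $\frac{671}{9965} \approx 0.067336$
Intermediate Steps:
$N = 671$
$\frac{N}{v} = \frac{671}{9965}$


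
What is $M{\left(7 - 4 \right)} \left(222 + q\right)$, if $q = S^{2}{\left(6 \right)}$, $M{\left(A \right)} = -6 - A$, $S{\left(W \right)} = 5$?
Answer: $-2223$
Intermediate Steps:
$q = 25$ ($q = 5^{2} = 25$)
$M{\left(7 - 4 \right)} \left(222 + q\right) = \left(-6 - \left(7 - 4\right)\right) \left(222 + 25\right) = \left(-6 - \left(7 - 4\right)\right) 247 = \left(-6 - 3\right) 247 = \left(-9\right) 247 = -2223$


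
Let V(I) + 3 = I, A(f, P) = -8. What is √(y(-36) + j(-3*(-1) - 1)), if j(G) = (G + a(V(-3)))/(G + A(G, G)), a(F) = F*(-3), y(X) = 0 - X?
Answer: 7*√6/3 ≈ 5.7155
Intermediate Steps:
y(X) = -X
V(I) = -3 + I
a(F) = -3*F
j(G) = (18 + G)/(-8 + G) (j(G) = (G - 3*(-3 - 3))/(G - 8) = (G - 3*(-6))/(-8 + G) = (G + 18)/(-8 + G) = (18 + G)/(-8 + G))
√(y(-36) + j(-3*(-1) - 1)) = √(-1*(-36) + (18 + (-3*(-1) - 1))/(-8 + (-3*(-1) - 1))) = √(36 + (18 + (3 - 1))/(-8 + (3 - 1))) = √(36 + (18 + 2)/(-8 + 2)) = √(36 + 20/(-6)) = √(36 - ⅙*20) = √(36 - 10/3) = √(98/3) = 7*√6/3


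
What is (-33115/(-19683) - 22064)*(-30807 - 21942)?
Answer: 2545154471017/2187 ≈ 1.1638e+9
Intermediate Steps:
(-33115/(-19683) - 22064)*(-30807 - 21942) = (-33115*(-1/19683) - 22064)*(-52749) = (33115/19683 - 22064)*(-52749) = -434252597/19683*(-52749) = 2545154471017/2187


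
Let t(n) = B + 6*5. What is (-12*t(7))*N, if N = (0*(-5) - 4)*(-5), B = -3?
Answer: -6480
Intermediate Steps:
t(n) = 27 (t(n) = -3 + 6*5 = -3 + 30 = 27)
N = 20 (N = (0 - 4)*(-5) = -4*(-5) = 20)
(-12*t(7))*N = -12*27*20 = -324*20 = -6480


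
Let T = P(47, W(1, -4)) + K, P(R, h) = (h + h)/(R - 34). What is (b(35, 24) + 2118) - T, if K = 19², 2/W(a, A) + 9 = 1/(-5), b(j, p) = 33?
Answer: 535220/299 ≈ 1790.0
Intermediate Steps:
W(a, A) = -5/23 (W(a, A) = 2/(-9 + 1/(-5)) = 2/(-9 - ⅕) = 2/(-46/5) = 2*(-5/46) = -5/23)
P(R, h) = 2*h/(-34 + R) (P(R, h) = (2*h)/(-34 + R) = 2*h/(-34 + R))
K = 361
T = 107929/299 (T = 2*(-5/23)/(-34 + 47) + 361 = 2*(-5/23)/13 + 361 = 2*(-5/23)*(1/13) + 361 = -10/299 + 361 = 107929/299 ≈ 360.97)
(b(35, 24) + 2118) - T = (33 + 2118) - 1*107929/299 = 2151 - 107929/299 = 535220/299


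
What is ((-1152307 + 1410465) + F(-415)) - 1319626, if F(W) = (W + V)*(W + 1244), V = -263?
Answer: -1623530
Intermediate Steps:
F(W) = (-263 + W)*(1244 + W) (F(W) = (W - 263)*(W + 1244) = (-263 + W)*(1244 + W))
((-1152307 + 1410465) + F(-415)) - 1319626 = ((-1152307 + 1410465) + (-327172 + (-415)**2 + 981*(-415))) - 1319626 = (258158 + (-327172 + 172225 - 407115)) - 1319626 = (258158 - 562062) - 1319626 = -303904 - 1319626 = -1623530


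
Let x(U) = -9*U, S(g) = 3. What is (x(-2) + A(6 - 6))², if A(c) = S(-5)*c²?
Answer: 324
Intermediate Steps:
A(c) = 3*c²
(x(-2) + A(6 - 6))² = (-9*(-2) + 3*(6 - 6)²)² = (18 + 3*0²)² = (18 + 3*0)² = (18 + 0)² = 18² = 324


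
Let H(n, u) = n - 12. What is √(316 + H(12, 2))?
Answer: 2*√79 ≈ 17.776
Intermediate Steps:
H(n, u) = -12 + n
√(316 + H(12, 2)) = √(316 + (-12 + 12)) = √(316 + 0) = √316 = 2*√79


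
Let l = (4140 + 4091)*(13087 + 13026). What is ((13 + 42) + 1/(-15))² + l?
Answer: 48361302151/225 ≈ 2.1494e+8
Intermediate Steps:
l = 214936103 (l = 8231*26113 = 214936103)
((13 + 42) + 1/(-15))² + l = ((13 + 42) + 1/(-15))² + 214936103 = (55 - 1/15)² + 214936103 = (824/15)² + 214936103 = 678976/225 + 214936103 = 48361302151/225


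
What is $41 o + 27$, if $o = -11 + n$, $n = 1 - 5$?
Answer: $-588$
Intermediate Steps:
$n = -4$
$o = -15$ ($o = -11 - 4 = -15$)
$41 o + 27 = 41 \left(-15\right) + 27 = -615 + 27 = -588$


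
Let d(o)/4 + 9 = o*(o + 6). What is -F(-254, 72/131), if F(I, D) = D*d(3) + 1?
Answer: -5315/131 ≈ -40.573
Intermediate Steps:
d(o) = -36 + 4*o*(6 + o) (d(o) = -36 + 4*(o*(o + 6)) = -36 + 4*(o*(6 + o)) = -36 + 4*o*(6 + o))
F(I, D) = 1 + 72*D (F(I, D) = D*(-36 + 4*3² + 24*3) + 1 = D*(-36 + 4*9 + 72) + 1 = D*(-36 + 36 + 72) + 1 = D*72 + 1 = 72*D + 1 = 1 + 72*D)
-F(-254, 72/131) = -(1 + 72*(72/131)) = -(1 + 5184/131) = -1*5315/131 = -5315/131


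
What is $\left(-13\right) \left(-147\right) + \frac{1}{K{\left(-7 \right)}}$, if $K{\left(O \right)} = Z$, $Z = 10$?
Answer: $\frac{19111}{10} \approx 1911.1$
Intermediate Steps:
$K{\left(O \right)} = 10$
$\left(-13\right) \left(-147\right) + \frac{1}{K{\left(-7 \right)}} = \left(-13\right) \left(-147\right) + \frac{1}{10} = 1911 + \frac{1}{10} = \frac{19111}{10}$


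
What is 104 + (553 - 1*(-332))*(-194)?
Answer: -171586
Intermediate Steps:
104 + (553 - 1*(-332))*(-194) = 104 + (553 + 332)*(-194) = 104 + 885*(-194) = 104 - 171690 = -171586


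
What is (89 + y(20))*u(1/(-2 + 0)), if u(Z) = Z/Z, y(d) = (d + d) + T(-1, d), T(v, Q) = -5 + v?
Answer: 123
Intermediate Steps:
y(d) = -6 + 2*d (y(d) = (d + d) + (-5 - 1) = 2*d - 6 = -6 + 2*d)
u(Z) = 1
(89 + y(20))*u(1/(-2 + 0)) = (89 + (-6 + 2*20))*1 = (89 + (-6 + 40))*1 = (89 + 34)*1 = 123*1 = 123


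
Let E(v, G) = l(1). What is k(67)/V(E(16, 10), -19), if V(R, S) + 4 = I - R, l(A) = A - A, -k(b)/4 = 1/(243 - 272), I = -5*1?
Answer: -4/261 ≈ -0.015326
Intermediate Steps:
I = -5
k(b) = 4/29 (k(b) = -4/(243 - 272) = -4/(-29) = -4*(-1/29) = 4/29)
l(A) = 0
E(v, G) = 0
V(R, S) = -9 - R (V(R, S) = -4 + (-5 - R) = -9 - R)
k(67)/V(E(16, 10), -19) = 4/(29*(-9 - 1*0)) = 4/(29*(-9 + 0)) = (4/29)/(-9) = (4/29)*(-⅑) = -4/261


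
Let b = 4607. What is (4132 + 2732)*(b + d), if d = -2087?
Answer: 17297280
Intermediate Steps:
(4132 + 2732)*(b + d) = (4132 + 2732)*(4607 - 2087) = 6864*2520 = 17297280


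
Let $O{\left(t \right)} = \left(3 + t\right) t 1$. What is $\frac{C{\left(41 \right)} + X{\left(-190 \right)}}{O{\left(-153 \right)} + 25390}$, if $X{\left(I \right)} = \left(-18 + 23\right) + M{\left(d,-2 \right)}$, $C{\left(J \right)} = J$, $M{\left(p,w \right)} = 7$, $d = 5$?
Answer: $\frac{53}{48340} \approx 0.0010964$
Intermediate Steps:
$X{\left(I \right)} = 12$ ($X{\left(I \right)} = \left(-18 + 23\right) + 7 = 5 + 7 = 12$)
$O{\left(t \right)} = t \left(3 + t\right)$ ($O{\left(t \right)} = \left(3 + t\right) t = t \left(3 + t\right)$)
$\frac{C{\left(41 \right)} + X{\left(-190 \right)}}{O{\left(-153 \right)} + 25390} = \frac{41 + 12}{- 153 \left(3 - 153\right) + 25390} = \frac{53}{\left(-153\right) \left(-150\right) + 25390} = \frac{53}{22950 + 25390} = \frac{53}{48340}$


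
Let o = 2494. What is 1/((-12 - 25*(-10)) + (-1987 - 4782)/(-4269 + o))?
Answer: 1775/429219 ≈ 0.0041354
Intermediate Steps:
1/((-12 - 25*(-10)) + (-1987 - 4782)/(-4269 + o)) = 1/((-12 - 25*(-10)) + (-1987 - 4782)/(-4269 + 2494)) = 1/((-12 + 250) - 6769/(-1775)) = 1/(238 - 6769*(-1/1775)) = 1/(238 + 6769/1775) = 1/(429219/1775) = 1775/429219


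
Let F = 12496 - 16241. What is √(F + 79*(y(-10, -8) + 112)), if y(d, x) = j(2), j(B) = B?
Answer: √5261 ≈ 72.533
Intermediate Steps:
y(d, x) = 2
F = -3745
√(F + 79*(y(-10, -8) + 112)) = √(-3745 + 79*(2 + 112)) = √(-3745 + 79*114) = √(-3745 + 9006) = √5261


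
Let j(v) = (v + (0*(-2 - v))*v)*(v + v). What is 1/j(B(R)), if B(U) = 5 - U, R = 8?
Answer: 1/18 ≈ 0.055556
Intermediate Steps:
j(v) = 2*v² (j(v) = (v + 0*v)*(2*v) = (v + 0)*(2*v) = v*(2*v) = 2*v²)
1/j(B(R)) = 1/(2*(5 - 1*8)²) = 1/(2*(5 - 8)²) = 1/(2*(-3)²) = 1/(2*9) = 1/18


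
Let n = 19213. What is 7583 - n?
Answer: -11630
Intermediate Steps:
7583 - n = 7583 - 1*19213 = 7583 - 19213 = -11630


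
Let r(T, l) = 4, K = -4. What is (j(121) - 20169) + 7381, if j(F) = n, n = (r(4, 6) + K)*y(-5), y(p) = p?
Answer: -12788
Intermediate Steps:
n = 0 (n = (4 - 4)*(-5) = 0*(-5) = 0)
j(F) = 0
(j(121) - 20169) + 7381 = (0 - 20169) + 7381 = -20169 + 7381 = -12788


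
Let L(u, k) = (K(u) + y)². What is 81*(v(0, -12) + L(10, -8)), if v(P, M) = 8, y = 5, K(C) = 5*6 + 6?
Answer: 136809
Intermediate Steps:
K(C) = 36 (K(C) = 30 + 6 = 36)
L(u, k) = 1681 (L(u, k) = (36 + 5)² = 41² = 1681)
81*(v(0, -12) + L(10, -8)) = 81*(8 + 1681) = 81*1689 = 136809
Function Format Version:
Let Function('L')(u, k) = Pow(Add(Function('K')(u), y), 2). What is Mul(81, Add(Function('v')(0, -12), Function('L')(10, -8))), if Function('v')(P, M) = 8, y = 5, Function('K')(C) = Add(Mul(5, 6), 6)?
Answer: 136809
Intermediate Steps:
Function('K')(C) = 36 (Function('K')(C) = Add(30, 6) = 36)
Function('L')(u, k) = 1681 (Function('L')(u, k) = Pow(Add(36, 5), 2) = Pow(41, 2) = 1681)
Mul(81, Add(Function('v')(0, -12), Function('L')(10, -8))) = Mul(81, Add(8, 1681)) = Mul(81, 1689) = 136809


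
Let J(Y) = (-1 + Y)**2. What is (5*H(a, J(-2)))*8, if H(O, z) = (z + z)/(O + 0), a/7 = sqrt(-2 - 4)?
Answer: -120*I*sqrt(6)/7 ≈ -41.991*I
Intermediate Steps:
a = 7*I*sqrt(6) (a = 7*sqrt(-2 - 4) = 7*sqrt(-6) = 7*(I*sqrt(6)) = 7*I*sqrt(6) ≈ 17.146*I)
H(O, z) = 2*z/O (H(O, z) = (2*z)/O = 2*z/O)
(5*H(a, J(-2)))*8 = (5*(2*(-1 - 2)**2/((7*I*sqrt(6)))))*8 = (5*(2*(-3)**2*(-I*sqrt(6)/42)))*8 = (5*(2*9*(-I*sqrt(6)/42)))*8 = (5*(-3*I*sqrt(6)/7))*8 = -15*I*sqrt(6)/7*8 = -120*I*sqrt(6)/7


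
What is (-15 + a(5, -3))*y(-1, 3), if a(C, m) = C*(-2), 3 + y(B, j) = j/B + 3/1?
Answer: 75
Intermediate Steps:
y(B, j) = j/B (y(B, j) = -3 + (j/B + 3/1) = -3 + (j/B + 3*1) = -3 + (j/B + 3) = -3 + (3 + j/B) = j/B)
a(C, m) = -2*C
(-15 + a(5, -3))*y(-1, 3) = (-15 - 2*5)*(3/(-1)) = (-15 - 10)*(3*(-1)) = -25*(-3) = 75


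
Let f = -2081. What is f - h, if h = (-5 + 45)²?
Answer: -3681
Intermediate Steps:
h = 1600 (h = 40² = 1600)
f - h = -2081 - 1*1600 = -2081 - 1600 = -3681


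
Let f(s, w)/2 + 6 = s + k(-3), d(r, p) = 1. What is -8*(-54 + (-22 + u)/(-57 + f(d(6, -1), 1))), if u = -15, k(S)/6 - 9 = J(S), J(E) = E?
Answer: 2456/5 ≈ 491.20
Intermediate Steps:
k(S) = 54 + 6*S
f(s, w) = 60 + 2*s (f(s, w) = -12 + 2*(s + (54 + 6*(-3))) = -12 + 2*(s + (54 - 18)) = -12 + 2*(s + 36) = -12 + 2*(36 + s) = -12 + (72 + 2*s) = 60 + 2*s)
-8*(-54 + (-22 + u)/(-57 + f(d(6, -1), 1))) = -8*(-54 + (-22 - 15)/(-57 + (60 + 2*1))) = -8*(-54 - 37/(-57 + (60 + 2))) = -8*(-54 - 37/(-57 + 62)) = -8*(-54 - 37/5) = -8*(-307/5) = 2456/5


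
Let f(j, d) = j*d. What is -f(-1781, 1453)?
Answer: 2587793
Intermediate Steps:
f(j, d) = d*j
-f(-1781, 1453) = -1453*(-1781) = -1*(-2587793) = 2587793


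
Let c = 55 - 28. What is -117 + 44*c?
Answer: 1071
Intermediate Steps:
c = 27
-117 + 44*c = -117 + 44*27 = -117 + 1188 = 1071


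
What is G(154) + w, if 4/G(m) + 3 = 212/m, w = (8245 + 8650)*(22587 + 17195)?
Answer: 84014610942/125 ≈ 6.7212e+8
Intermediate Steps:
w = 672116890 (w = 16895*39782 = 672116890)
G(m) = 4/(-3 + 212/m)
G(154) + w = -4*154/(-212 + 3*154) + 672116890 = -4*154/(-212 + 462) + 672116890 = -4*154/250 + 672116890 = -4*154*1/250 + 672116890 = -308/125 + 672116890 = 84014610942/125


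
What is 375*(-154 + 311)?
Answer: 58875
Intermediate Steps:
375*(-154 + 311) = 375*157 = 58875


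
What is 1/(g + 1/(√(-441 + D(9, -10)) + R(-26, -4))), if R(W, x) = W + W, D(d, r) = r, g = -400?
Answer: -114732/45894691 + I*√451/504841601 ≈ -0.0024999 + 4.2066e-8*I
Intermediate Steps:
R(W, x) = 2*W
1/(g + 1/(√(-441 + D(9, -10)) + R(-26, -4))) = 1/(-400 + 1/(√(-441 - 10) + 2*(-26))) = 1/(-400 + 1/(√(-451) - 52)) = 1/(-400 + 1/(I*√451 - 52)) = 1/(-400 + 1/(-52 + I*√451))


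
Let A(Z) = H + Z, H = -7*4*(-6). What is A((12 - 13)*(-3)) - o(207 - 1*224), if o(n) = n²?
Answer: -118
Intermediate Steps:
H = 168 (H = -28*(-6) = 168)
A(Z) = 168 + Z
A((12 - 13)*(-3)) - o(207 - 1*224) = (168 + (12 - 13)*(-3)) - (207 - 1*224)² = (168 - 1*(-3)) - (207 - 224)² = (168 + 3) - 1*(-17)² = 171 - 1*289 = 171 - 289 = -118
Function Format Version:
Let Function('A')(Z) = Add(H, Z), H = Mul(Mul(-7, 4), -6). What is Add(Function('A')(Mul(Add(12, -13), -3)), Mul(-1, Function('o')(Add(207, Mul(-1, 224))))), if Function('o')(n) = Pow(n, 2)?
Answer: -118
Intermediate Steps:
H = 168 (H = Mul(-28, -6) = 168)
Function('A')(Z) = Add(168, Z)
Add(Function('A')(Mul(Add(12, -13), -3)), Mul(-1, Function('o')(Add(207, Mul(-1, 224))))) = Add(Add(168, Mul(Add(12, -13), -3)), Mul(-1, Pow(Add(207, Mul(-1, 224)), 2))) = Add(Add(168, Mul(-1, -3)), Mul(-1, Pow(Add(207, -224), 2))) = Add(Add(168, 3), Mul(-1, Pow(-17, 2))) = Add(171, Mul(-1, 289)) = Add(171, -289) = -118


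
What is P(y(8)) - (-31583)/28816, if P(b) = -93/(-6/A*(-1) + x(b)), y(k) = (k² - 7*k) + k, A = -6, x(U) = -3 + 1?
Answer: 924879/28816 ≈ 32.096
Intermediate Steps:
x(U) = -2
y(k) = k² - 6*k
P(b) = 31 (P(b) = -93/(-6/(-6)*(-1) - 2) = -93/(-6*(-⅙)*(-1) - 2) = -93/(1*(-1) - 2) = -93/(-1 - 2) = -93/(-3) = -93*(-⅓) = 31)
P(y(8)) - (-31583)/28816 = 31 - (-31583)/28816 = 31 - 1*(-31583/28816) = 31 + 31583/28816 = 924879/28816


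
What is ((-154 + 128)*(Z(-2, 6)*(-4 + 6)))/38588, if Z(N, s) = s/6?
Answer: -13/9647 ≈ -0.0013476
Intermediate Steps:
Z(N, s) = s/6 (Z(N, s) = s*(⅙) = s/6)
((-154 + 128)*(Z(-2, 6)*(-4 + 6)))/38588 = ((-154 + 128)*(((⅙)*6)*(-4 + 6)))/38588 = -26*2*(1/38588) = -52*1/38588 = -13/9647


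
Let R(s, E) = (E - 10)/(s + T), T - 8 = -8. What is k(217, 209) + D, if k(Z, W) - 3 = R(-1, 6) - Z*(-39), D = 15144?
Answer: 23614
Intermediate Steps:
T = 0 (T = 8 - 8 = 0)
R(s, E) = (-10 + E)/s (R(s, E) = (E - 10)/(s + 0) = (-10 + E)/s)
k(Z, W) = 7 + 39*Z (k(Z, W) = 3 + ((-10 + 6)/(-1) - Z*(-39)) = 3 + (-1*(-4) - (-39)*Z) = 3 + (4 + 39*Z) = 7 + 39*Z)
k(217, 209) + D = (7 + 39*217) + 15144 = (7 + 8463) + 15144 = 8470 + 15144 = 23614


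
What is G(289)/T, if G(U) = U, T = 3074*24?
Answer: 289/73776 ≈ 0.0039173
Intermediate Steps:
T = 73776
G(289)/T = 289/73776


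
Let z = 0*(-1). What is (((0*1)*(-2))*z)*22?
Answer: 0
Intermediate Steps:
z = 0
(((0*1)*(-2))*z)*22 = (((0*1)*(-2))*0)*22 = ((0*(-2))*0)*22 = (0*0)*22 = 0*22 = 0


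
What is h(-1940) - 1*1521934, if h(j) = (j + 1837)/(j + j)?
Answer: -5905103817/3880 ≈ -1.5219e+6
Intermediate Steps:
h(j) = (1837 + j)/(2*j) (h(j) = (1837 + j)/((2*j)) = (1837 + j)*(1/(2*j)) = (1837 + j)/(2*j))
h(-1940) - 1*1521934 = (1/2)*(1837 - 1940)/(-1940) - 1*1521934 = (1/2)*(-1/1940)*(-103) - 1521934 = 103/3880 - 1521934 = -5905103817/3880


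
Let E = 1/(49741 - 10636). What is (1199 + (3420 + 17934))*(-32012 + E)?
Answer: -28232505278227/39105 ≈ -7.2197e+8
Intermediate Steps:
E = 1/39105 ≈ 2.5572e-5
(1199 + (3420 + 17934))*(-32012 + E) = (1199 + (3420 + 17934))*(-32012 + 1/39105) = (1199 + 21354)*(-1251829259/39105) = 22553*(-1251829259/39105) = -28232505278227/39105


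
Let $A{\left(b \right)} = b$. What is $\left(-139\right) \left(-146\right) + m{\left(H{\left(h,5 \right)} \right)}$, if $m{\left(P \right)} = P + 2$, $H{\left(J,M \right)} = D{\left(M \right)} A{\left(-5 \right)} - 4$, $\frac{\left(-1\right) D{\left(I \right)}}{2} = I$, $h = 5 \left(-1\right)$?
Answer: $20342$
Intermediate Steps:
$h = -5$
$D{\left(I \right)} = - 2 I$
$H{\left(J,M \right)} = -4 + 10 M$ ($H{\left(J,M \right)} = - 2 M \left(-5\right) - 4 = 10 M - 4 = -4 + 10 M$)
$m{\left(P \right)} = 2 + P$
$\left(-139\right) \left(-146\right) + m{\left(H{\left(h,5 \right)} \right)} = \left(-139\right) \left(-146\right) + \left(2 + \left(-4 + 10 \cdot 5\right)\right) = 20294 + \left(2 + \left(-4 + 50\right)\right) = 20294 + \left(2 + 46\right) = 20294 + 48 = 20342$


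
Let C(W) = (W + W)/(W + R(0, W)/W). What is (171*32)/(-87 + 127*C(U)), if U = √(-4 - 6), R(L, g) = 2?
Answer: 10944/461 ≈ 23.740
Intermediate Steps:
U = I*√10 (U = √(-10) = I*√10 ≈ 3.1623*I)
C(W) = 2*W/(W + 2/W) (C(W) = (W + W)/(W + 2/W) = (2*W)/(W + 2/W) = 2*W/(W + 2/W))
(171*32)/(-87 + 127*C(U)) = (171*32)/(-87 + 127*(2*(I*√10)²/(2 + (I*√10)²))) = 5472/(-87 + 127*(2*(-10)/(2 - 10))) = 5472/(-87 + 127*(2*(-10)/(-8))) = 5472/(-87 + 127*(2*(-10)*(-⅛))) = 5472/(-87 + 127*(5/2)) = 5472/(-87 + 635/2) = 5472/(461/2) = 5472*(2/461) = 10944/461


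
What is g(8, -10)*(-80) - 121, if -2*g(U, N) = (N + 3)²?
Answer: 1839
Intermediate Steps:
g(U, N) = -(3 + N)²/2 (g(U, N) = -(N + 3)²/2 = -(3 + N)²/2)
g(8, -10)*(-80) - 121 = -(3 - 10)²/2*(-80) - 121 = -½*(-7)²*(-80) - 121 = -½*49*(-80) - 121 = -49/2*(-80) - 121 = 1960 - 121 = 1839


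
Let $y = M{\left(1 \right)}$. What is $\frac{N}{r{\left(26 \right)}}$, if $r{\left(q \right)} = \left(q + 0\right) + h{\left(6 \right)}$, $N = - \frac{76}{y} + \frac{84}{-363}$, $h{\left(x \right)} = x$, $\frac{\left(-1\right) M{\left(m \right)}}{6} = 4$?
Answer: $\frac{2131}{23232} \approx 0.091727$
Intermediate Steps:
$M{\left(m \right)} = -24$ ($M{\left(m \right)} = \left(-6\right) 4 = -24$)
$y = -24$
$N = \frac{2131}{726}$ ($N = - \frac{76}{-24} + \frac{84}{-363} = \left(-76\right) \left(- \frac{1}{24}\right) + 84 \left(- \frac{1}{363}\right) = \frac{19}{6} - \frac{28}{121} = \frac{2131}{726} \approx 2.9353$)
$r{\left(q \right)} = 6 + q$ ($r{\left(q \right)} = \left(q + 0\right) + 6 = q + 6 = 6 + q$)
$\frac{N}{r{\left(26 \right)}} = \frac{2131}{726 \left(6 + 26\right)} = \frac{2131}{726 \cdot 32} = \frac{2131}{726} \cdot \frac{1}{32} = \frac{2131}{23232}$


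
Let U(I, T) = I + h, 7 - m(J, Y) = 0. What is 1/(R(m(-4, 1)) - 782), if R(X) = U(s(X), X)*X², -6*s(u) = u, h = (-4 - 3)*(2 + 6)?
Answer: -6/21499 ≈ -0.00027908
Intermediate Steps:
h = -56 (h = -7*8 = -56)
s(u) = -u/6
m(J, Y) = 7 (m(J, Y) = 7 - 1*0 = 7 + 0 = 7)
U(I, T) = -56 + I (U(I, T) = I - 56 = -56 + I)
R(X) = X²*(-56 - X/6) (R(X) = (-56 - X/6)*X² = X²*(-56 - X/6))
1/(R(m(-4, 1)) - 782) = 1/((⅙)*7²*(-336 - 1*7) - 782) = 1/((⅙)*49*(-336 - 7) - 782) = 1/((⅙)*49*(-343) - 782) = 1/(-16807/6 - 782) = 1/(-21499/6) = -6/21499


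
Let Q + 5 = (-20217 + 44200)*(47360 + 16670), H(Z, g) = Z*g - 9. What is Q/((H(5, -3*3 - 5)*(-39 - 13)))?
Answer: 1535631485/4108 ≈ 3.7382e+5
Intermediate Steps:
H(Z, g) = -9 + Z*g
Q = 1535631485 (Q = -5 + (-20217 + 44200)*(47360 + 16670) = -5 + 23983*64030 = -5 + 1535631490 = 1535631485)
Q/((H(5, -3*3 - 5)*(-39 - 13))) = 1535631485/(((-9 + 5*(-3*3 - 5))*(-39 - 13))) = 1535631485/(((-9 + 5*(-9 - 5))*(-52))) = 1535631485/(((-9 + 5*(-14))*(-52))) = 1535631485/(((-9 - 70)*(-52))) = 1535631485/((-79*(-52))) = 1535631485/4108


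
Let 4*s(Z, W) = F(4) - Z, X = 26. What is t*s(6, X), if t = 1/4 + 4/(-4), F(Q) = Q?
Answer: 3/8 ≈ 0.37500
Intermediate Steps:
s(Z, W) = 1 - Z/4 (s(Z, W) = (4 - Z)/4 = 1 - Z/4)
t = -3/4 (t = 1*(1/4) + 4*(-1/4) = 1/4 - 1 = -3/4 ≈ -0.75000)
t*s(6, X) = -3*(1 - 1/4*6)/4 = -3*(1 - 3/2)/4 = -3/4*(-1/2) = 3/8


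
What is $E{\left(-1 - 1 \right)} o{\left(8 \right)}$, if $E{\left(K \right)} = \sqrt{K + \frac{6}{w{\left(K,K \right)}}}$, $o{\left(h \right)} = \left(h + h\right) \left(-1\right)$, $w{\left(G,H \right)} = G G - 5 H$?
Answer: $- \frac{16 i \sqrt{77}}{7} \approx - 20.057 i$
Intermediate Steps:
$w{\left(G,H \right)} = G^{2} - 5 H$
$o{\left(h \right)} = - 2 h$ ($o{\left(h \right)} = 2 h \left(-1\right) = - 2 h$)
$E{\left(K \right)} = \sqrt{K + \frac{6}{K^{2} - 5 K}}$
$E{\left(-1 - 1 \right)} o{\left(8 \right)} = \sqrt{\frac{6 + \left(-1 - 1\right)^{2} \left(-5 - 2\right)}{\left(-1 - 1\right) \left(-5 - 2\right)}} \left(\left(-2\right) 8\right) = \sqrt{\frac{6 + \left(-1 - 1\right)^{2} \left(-5 - 2\right)}{\left(-1 - 1\right) \left(-5 - 2\right)}} \left(-16\right) = \sqrt{\frac{6 + \left(-2\right)^{2} \left(-5 - 2\right)}{\left(-2\right) \left(-5 - 2\right)}} \left(-16\right) = \sqrt{- \frac{6 + 4 \left(-7\right)}{2 \left(-7\right)}} \left(-16\right) = \sqrt{\left(- \frac{1}{2}\right) \left(- \frac{1}{7}\right) \left(6 - 28\right)} \left(-16\right) = \sqrt{\left(- \frac{1}{2}\right) \left(- \frac{1}{7}\right) \left(-22\right)} \left(-16\right) = \sqrt{- \frac{11}{7}} \left(-16\right) = \frac{i \sqrt{77}}{7} \left(-16\right) = - \frac{16 i \sqrt{77}}{7}$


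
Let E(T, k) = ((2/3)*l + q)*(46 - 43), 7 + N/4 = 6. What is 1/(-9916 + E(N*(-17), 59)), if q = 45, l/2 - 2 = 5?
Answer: -1/9753 ≈ -0.00010253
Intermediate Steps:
l = 14 (l = 4 + 2*5 = 4 + 10 = 14)
N = -4 (N = -28 + 4*6 = -28 + 24 = -4)
E(T, k) = 163 (E(T, k) = ((2/3)*14 + 45)*(46 - 43) = ((2*(⅓))*14 + 45)*3 = ((⅔)*14 + 45)*3 = (28/3 + 45)*3 = (163/3)*3 = 163)
1/(-9916 + E(N*(-17), 59)) = 1/(-9916 + 163) = 1/(-9753) = -1/9753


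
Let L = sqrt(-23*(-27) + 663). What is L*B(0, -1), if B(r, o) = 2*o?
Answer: -4*sqrt(321) ≈ -71.666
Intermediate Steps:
L = 2*sqrt(321) (L = sqrt(621 + 663) = sqrt(1284) = 2*sqrt(321) ≈ 35.833)
L*B(0, -1) = (2*sqrt(321))*(2*(-1)) = (2*sqrt(321))*(-2) = -4*sqrt(321)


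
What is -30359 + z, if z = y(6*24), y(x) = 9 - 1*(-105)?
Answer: -30245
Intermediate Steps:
y(x) = 114 (y(x) = 9 + 105 = 114)
z = 114
-30359 + z = -30359 + 114 = -30245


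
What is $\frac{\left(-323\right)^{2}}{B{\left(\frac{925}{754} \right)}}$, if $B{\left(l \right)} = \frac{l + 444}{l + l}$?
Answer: $\frac{5216450}{9073} \approx 574.94$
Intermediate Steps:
$B{\left(l \right)} = \frac{444 + l}{2 l}$
$\frac{\left(-323\right)^{2}}{B{\left(\frac{925}{754} \right)}} = \frac{\left(-323\right)^{2}}{\frac{1}{2} \frac{1}{925 \cdot \frac{1}{754}} \left(444 + \frac{925}{754}\right)} = \frac{104329}{\frac{1}{2} \frac{1}{925 \cdot \frac{1}{754}} \left(444 + 925 \cdot \frac{1}{754}\right)} = \frac{104329}{\frac{1}{2} \frac{1}{\frac{925}{754}} \left(444 + \frac{925}{754}\right)} = \frac{104329}{\frac{1}{2} \cdot \frac{754}{925} \cdot \frac{335701}{754}} = \frac{104329}{\frac{9073}{50}} = 104329 \cdot \frac{50}{9073} = \frac{5216450}{9073}$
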